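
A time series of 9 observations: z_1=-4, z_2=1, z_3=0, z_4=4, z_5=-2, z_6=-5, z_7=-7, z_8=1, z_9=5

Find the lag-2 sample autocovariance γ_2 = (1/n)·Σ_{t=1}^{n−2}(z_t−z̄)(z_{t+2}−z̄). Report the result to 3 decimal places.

Mean z̄ = (-4 + 1 + 0 + 4 − 2 − 5 − 7 + 1 + 5)/9 = -0.7778
Σ_{t=1}^{7}(z_t−z̄)(z_{t+2}−z̄) = -50.9877
γ_2 = -50.9877 / 9 = -5.665

-5.665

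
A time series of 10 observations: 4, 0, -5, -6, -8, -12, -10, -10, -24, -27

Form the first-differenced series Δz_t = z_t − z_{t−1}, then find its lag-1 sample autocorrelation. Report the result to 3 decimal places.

-0.155

First differences Δz: -4, -5, -1, -2, -4, 2, 0, -14, -3
Mean of differences = -3.4444
Numerator Σ(Δz_t−Δz̄)(Δz_{t+1}−Δz̄) = -25.5309
Denominator Σ(Δz_t−Δz̄)² = 164.2222
r_1(Δz) = -25.5309 / 164.2222 = -0.155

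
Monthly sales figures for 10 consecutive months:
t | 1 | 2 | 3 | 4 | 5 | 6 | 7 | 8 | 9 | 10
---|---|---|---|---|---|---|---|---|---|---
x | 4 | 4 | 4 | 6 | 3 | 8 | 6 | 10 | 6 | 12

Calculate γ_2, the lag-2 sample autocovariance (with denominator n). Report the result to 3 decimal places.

Mean x̄ = (4 + 4 + 4 + 6 + 3 + 8 + 6 + 10 + 6 + 12)/10 = 6.3000
Σ_{t=1}^{8}(x_t−x̄)(x_{t+2}−x̄) = 41.5200
γ_2 = 41.5200 / 10 = 4.152

4.152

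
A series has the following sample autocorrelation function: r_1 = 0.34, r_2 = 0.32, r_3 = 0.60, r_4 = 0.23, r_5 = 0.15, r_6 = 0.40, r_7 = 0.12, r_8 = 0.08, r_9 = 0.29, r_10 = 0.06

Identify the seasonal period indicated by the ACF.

3

The largest autocorrelation is r_3 = 0.60, with a weaker echo at lag 6 (0.40); the remaining lags stay at or below 0.34. The elevated value at lag 1 (0.34), dropping to 0.32 at lag 2, reflects decaying short-term dependence rather than seasonality.
The dominant spike at lag 3 indicates a seasonal period of 3.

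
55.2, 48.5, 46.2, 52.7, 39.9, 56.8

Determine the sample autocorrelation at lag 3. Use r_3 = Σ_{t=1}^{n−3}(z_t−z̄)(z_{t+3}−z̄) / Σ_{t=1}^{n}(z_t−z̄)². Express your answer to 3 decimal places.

Mean z̄ = (55.2 + 48.5 + 46.2 + 52.7 + 39.9 + 56.8)/6 = 49.8833
Deviations from mean: 5.3167, -1.3833, -3.6833, 2.8167, -9.9833, 6.9167
Σ(z_t−z̄)(z_{t+3}−z̄) = (14.9753) + (13.8103) + (-25.4764) = 3.3092
Denominator Σ(z_t−z̄)² = 199.1883
r_3 = 3.3092 / 199.1883 = 0.017

0.017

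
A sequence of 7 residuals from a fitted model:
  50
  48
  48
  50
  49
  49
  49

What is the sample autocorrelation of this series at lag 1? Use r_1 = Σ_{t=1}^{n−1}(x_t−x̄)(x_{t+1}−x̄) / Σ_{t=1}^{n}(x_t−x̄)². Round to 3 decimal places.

Mean x̄ = (50 + 48 + 48 + 50 + 49 + 49 + 49)/7 = 49.0000
Numerator Σ_{t=1}^{6}(x_t−x̄)(x_{t+1}−x̄) = -1.0000
Denominator Σ(x_t−x̄)² = 4.0000
r_1 = -1.0000 / 4.0000 = -0.250

-0.250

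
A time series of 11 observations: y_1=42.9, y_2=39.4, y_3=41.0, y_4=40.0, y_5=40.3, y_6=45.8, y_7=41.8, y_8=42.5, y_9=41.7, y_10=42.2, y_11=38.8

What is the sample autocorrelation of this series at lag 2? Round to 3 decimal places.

0.021

Mean ȳ = (42.9 + 39.4 + 41.0 + 40.0 + 40.3 + 45.8 + 41.8 + 42.5 + 41.7 + 42.2 + 38.8)/11 = 41.4909
Numerator Σ_{t=1}^{9}(y_t−ȳ)(y_{t+2}−ȳ) = 0.7835
Denominator Σ(y_t−ȳ)² = 37.7091
r_2 = 0.7835 / 37.7091 = 0.021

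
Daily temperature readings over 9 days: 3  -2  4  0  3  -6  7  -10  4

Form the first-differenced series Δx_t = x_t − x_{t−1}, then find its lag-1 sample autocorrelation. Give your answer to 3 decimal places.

First differences Δx: -5, 6, -4, 3, -9, 13, -17, 14
Mean of differences = 0.1250
Numerator Σ(Δx_t−Δx̄)(Δx_{t+1}−Δx̄) = -668.0156
Denominator Σ(Δx_t−Δx̄)² = 820.8750
r_1(Δx) = -668.0156 / 820.8750 = -0.814

-0.814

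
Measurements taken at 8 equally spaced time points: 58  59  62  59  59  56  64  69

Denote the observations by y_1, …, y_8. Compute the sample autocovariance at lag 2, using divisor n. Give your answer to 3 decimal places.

Mean ȳ = (58 + 59 + 62 + 59 + 59 + 56 + 64 + 69)/8 = 60.7500
Deviations: -2.7500, -1.7500, 1.2500, -1.7500, -1.7500, -4.7500, 3.2500, 8.2500
Σ_{t=1}^{6}(y_t−ȳ)(y_{t+2}−ȳ) = -39.1250
γ_2 = -39.1250 / 8 = -4.891

-4.891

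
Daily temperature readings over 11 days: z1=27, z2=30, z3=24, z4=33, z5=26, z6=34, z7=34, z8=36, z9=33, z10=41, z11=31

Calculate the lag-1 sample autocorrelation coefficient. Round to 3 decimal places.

Mean z̄ = (27 + 30 + 24 + 33 + 26 + 34 + 34 + 36 + 33 + 41 + 31)/11 = 31.7273
Numerator Σ_{t=1}^{10}(z_t−z̄)(z_{t+1}−z̄) = 16.7438
Denominator Σ(z_t−z̄)² = 236.1818
r_1 = 16.7438 / 236.1818 = 0.071

0.071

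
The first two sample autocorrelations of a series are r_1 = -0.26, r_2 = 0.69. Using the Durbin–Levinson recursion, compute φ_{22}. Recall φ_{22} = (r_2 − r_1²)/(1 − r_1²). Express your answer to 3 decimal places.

0.668

φ_{22} = (r_2 − r_1²) / (1 − r_1²)
r_1² = (-0.26)² = 0.0676
Numerator = 0.69 − 0.0676 = 0.6224; denominator = 1 − 0.0676 = 0.9324
φ_{22} = 0.6224 / 0.9324 = 0.668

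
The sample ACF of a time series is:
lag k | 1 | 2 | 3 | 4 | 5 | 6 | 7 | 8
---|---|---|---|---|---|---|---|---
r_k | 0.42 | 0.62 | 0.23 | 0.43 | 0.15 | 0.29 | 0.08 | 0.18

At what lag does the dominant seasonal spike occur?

2

The largest autocorrelation is r_2 = 0.62, with a weaker echo at lag 4 (0.43); the remaining lags stay at or below 0.42.
The dominant spike at lag 2 indicates a seasonal period of 2.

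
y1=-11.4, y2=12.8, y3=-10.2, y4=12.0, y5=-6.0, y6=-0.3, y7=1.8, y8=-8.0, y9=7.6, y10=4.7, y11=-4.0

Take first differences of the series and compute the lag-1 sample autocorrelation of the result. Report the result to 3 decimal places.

First differences Δy: 24.2, -23.0, 22.2, -18.0, 5.7, 2.1, -9.8, 15.6, -2.9, -8.7
Mean of differences = 0.7400
Numerator Σ(Δy_t−Δȳ)(Δy_{t+1}−Δȳ) = -1745.4536
Denominator Σ(Δy_t−Δȳ)² = 2386.4040
r_1(Δy) = -1745.4536 / 2386.4040 = -0.731

-0.731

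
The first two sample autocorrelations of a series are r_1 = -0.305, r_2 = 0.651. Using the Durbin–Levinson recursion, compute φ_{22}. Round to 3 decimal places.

0.615

φ_{22} = (r_2 − r_1²) / (1 − r_1²)
r_1² = (-0.305)² = 0.093025
Numerator = 0.651 − 0.0930 = 0.5580; denominator = 1 − 0.0930 = 0.9070
φ_{22} = 0.5580 / 0.9070 = 0.615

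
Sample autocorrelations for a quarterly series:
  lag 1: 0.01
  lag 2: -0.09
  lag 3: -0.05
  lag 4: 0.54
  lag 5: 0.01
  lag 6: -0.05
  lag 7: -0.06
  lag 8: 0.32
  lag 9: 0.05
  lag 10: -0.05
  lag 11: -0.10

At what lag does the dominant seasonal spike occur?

The largest autocorrelation is r_4 = 0.54, with a weaker echo at lag 8 (0.32); the remaining lags stay at or below 0.05.
The dominant spike at lag 4 indicates a seasonal period of 4.

4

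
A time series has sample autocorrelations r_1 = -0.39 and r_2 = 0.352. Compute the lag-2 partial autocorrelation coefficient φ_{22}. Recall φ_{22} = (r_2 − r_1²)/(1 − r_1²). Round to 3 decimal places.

φ_{22} = (r_2 − r_1²) / (1 − r_1²)
r_1² = (-0.39)² = 0.1521
Numerator = 0.352 − 0.1521 = 0.1999; denominator = 1 − 0.1521 = 0.8479
φ_{22} = 0.1999 / 0.8479 = 0.236

0.236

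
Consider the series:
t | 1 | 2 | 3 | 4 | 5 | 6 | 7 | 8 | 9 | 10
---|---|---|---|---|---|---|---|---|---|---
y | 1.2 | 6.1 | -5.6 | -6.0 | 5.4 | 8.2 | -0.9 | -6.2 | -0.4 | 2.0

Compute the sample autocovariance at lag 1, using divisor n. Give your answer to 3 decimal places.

1.815

Mean ȳ = (1.2 + 6.1 − 5.6 − 6.0 + 5.4 + 8.2 − 0.9 − 6.2 − 0.4 + 2.0)/10 = 0.3800
Σ_{t=1}^{9}(y_t−ȳ)(y_{t+1}−ȳ) = 18.1476
γ_1 = 18.1476 / 10 = 1.815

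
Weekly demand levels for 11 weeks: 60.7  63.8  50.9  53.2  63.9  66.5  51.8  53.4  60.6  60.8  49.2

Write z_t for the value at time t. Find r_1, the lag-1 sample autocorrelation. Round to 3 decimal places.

-0.060

Mean z̄ = (60.7 + 63.8 + 50.9 + 53.2 + 63.9 + 66.5 + 51.8 + 53.4 + 60.6 + 60.8 + 49.2)/11 = 57.7091
Numerator Σ_{t=1}^{10}(z_t−z̄)(z_{t+1}−z̄) = -22.3510
Denominator Σ(z_t−z̄)² = 372.1491
r_1 = -22.3510 / 372.1491 = -0.060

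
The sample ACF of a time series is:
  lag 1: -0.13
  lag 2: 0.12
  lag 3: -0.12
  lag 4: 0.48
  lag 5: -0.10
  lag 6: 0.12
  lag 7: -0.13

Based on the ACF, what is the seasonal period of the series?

4

The largest autocorrelation is r_4 = 0.48; the remaining lags stay at or below 0.12.
The dominant spike at lag 4 indicates a seasonal period of 4.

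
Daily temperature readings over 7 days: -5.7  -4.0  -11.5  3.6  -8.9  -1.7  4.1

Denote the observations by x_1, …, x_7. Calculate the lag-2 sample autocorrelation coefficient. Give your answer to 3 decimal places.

0.140

Mean x̄ = (-5.7 − 4.0 − 11.5 + 3.6 − 8.9 − 1.7 + 4.1)/7 = -3.4429
Deviations from mean: -2.2571, -0.5571, -8.0571, 7.0429, -5.4571, 1.7429, 7.5429
Numerator Σ_{t=1}^{5}(x_t−x̄)(x_{t+2}−x̄) = 29.3435
Denominator Σ(x_t−x̄)² = 209.6371
r_2 = 29.3435 / 209.6371 = 0.140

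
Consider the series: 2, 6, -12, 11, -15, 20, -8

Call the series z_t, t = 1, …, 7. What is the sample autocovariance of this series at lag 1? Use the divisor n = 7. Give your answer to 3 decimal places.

-117.577

Mean z̄ = (2 + 6 − 12 + 11 − 15 + 20 − 8)/7 = 0.5714
Deviations: 1.4286, 5.4286, -12.5714, 10.4286, -15.5714, 19.4286, -8.5714
Σ_{t=1}^{6}(z_t−z̄)(z_{t+1}−z̄) = -823.0408
γ_1 = -823.0408 / 7 = -117.577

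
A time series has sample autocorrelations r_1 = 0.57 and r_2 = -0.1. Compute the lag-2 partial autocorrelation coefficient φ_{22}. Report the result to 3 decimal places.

-0.629

φ_{22} = (r_2 − r_1²) / (1 − r_1²)
r_1² = (0.57)² = 0.3249
Numerator = -0.1 − 0.3249 = -0.4249; denominator = 1 − 0.3249 = 0.6751
φ_{22} = -0.4249 / 0.6751 = -0.629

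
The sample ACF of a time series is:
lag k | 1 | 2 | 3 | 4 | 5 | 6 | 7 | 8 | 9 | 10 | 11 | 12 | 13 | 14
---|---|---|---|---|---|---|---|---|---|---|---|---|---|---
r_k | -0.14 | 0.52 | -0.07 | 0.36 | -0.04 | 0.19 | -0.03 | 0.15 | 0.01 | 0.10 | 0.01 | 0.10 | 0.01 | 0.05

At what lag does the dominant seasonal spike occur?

2

The largest autocorrelation is r_2 = 0.52, with weaker echoes at lags 4 (0.36), 6 (0.19) and 8 (0.15); the remaining lags stay at or below 0.10.
The dominant spike at lag 2 indicates a seasonal period of 2.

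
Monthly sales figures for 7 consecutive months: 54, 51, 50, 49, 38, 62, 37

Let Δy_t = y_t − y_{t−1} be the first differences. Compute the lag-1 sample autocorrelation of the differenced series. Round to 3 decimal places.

First differences Δy: -3, -1, -1, -11, 24, -25
Mean of differences = -2.8333
Numerator Σ(Δy_t−Δȳ)(Δy_{t+1}−Δȳ) = -825.8611
Denominator Σ(Δy_t−Δȳ)² = 1284.8333
r_1(Δy) = -825.8611 / 1284.8333 = -0.643

-0.643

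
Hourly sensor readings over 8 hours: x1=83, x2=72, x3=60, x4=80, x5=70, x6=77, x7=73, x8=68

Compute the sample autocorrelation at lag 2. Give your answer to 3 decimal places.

Mean x̄ = (83 + 72 + 60 + 80 + 70 + 77 + 73 + 68)/8 = 72.8750
Deviations from mean: 10.1250, -0.8750, -12.8750, 7.1250, -2.8750, 4.1250, 0.1250, -4.8750
Σ(x_t−x̄)(x_{t+2}−x̄) = (-130.3594) + (-6.2344) + (37.0156) + (29.3906) + (-0.3594) + (-20.1094) = -90.6563
Denominator Σ(x_t−x̄)² = 368.8750
r_2 = -90.6563 / 368.8750 = -0.246

-0.246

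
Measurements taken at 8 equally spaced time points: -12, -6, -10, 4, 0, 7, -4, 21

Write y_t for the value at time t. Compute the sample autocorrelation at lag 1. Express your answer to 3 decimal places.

Mean ȳ = (-12 − 6 − 10 + 4 + 0 + 7 − 4 + 21)/8 = 0.0000
Deviations from mean: -12.0000, -6.0000, -10.0000, 4.0000, 0.0000, 7.0000, -4.0000, 21.0000
Σ(y_t−ȳ)(y_{t+1}−ȳ) = (72.0000) + (60.0000) + (-40.0000) + (0.0000) + (0.0000) + (-28.0000) + (-84.0000) = -20.0000
Denominator Σ(y_t−ȳ)² = 802.0000
r_1 = -20.0000 / 802.0000 = -0.025

-0.025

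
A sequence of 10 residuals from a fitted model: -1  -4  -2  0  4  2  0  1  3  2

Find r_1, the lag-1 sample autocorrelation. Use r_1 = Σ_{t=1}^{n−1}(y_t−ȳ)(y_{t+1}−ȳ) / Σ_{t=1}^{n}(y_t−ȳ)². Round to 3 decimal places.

Mean ȳ = (-1 − 4 − 2 + 0 + 4 + 2 + 0 + 1 + 3 + 2)/10 = 0.5000
Numerator Σ_{t=1}^{9}(y_t−ȳ)(y_{t+1}−ȳ) = 26.7500
Denominator Σ(y_t−ȳ)² = 52.5000
r_1 = 26.7500 / 52.5000 = 0.510

0.510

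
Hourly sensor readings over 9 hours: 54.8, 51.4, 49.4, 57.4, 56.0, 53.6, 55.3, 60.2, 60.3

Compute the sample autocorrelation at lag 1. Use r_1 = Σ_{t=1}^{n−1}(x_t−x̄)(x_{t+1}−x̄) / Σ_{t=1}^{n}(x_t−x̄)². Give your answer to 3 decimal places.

0.352

Mean x̄ = (54.8 + 51.4 + 49.4 + 57.4 + 56.0 + 53.6 + 55.3 + 60.2 + 60.3)/9 = 55.3778
Numerator Σ_{t=1}^{8}(x_t−x̄)(x_{t+1}−x̄) = 37.6395
Denominator Σ(x_t−x̄)² = 107.0156
r_1 = 37.6395 / 107.0156 = 0.352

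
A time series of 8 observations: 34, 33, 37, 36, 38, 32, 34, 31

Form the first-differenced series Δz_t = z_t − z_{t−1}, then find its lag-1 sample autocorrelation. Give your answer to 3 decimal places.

First differences Δz: -1, 4, -1, 2, -6, 2, -3
Mean of differences = -0.4286
Numerator Σ(Δz_t−Δz̄)(Δz_{t+1}−Δz̄) = -39.7551
Denominator Σ(Δz_t−Δz̄)² = 69.7143
r_1(Δz) = -39.7551 / 69.7143 = -0.570

-0.570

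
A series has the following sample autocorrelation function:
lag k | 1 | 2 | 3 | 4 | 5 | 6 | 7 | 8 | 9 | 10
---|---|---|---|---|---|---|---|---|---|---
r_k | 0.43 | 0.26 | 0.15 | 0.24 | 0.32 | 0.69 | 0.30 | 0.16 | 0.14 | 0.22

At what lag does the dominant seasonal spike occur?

The largest autocorrelation is r_6 = 0.69; the remaining lags stay at or below 0.43. The elevated value at lag 1 (0.43), dropping to 0.26 at lag 2, reflects decaying short-term dependence rather than seasonality.
The dominant spike at lag 6 indicates a seasonal period of 6.

6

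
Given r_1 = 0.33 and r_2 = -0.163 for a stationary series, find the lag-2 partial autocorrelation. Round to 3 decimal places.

φ_{22} = (r_2 − r_1²) / (1 − r_1²)
r_1² = (0.33)² = 0.1089
Numerator = -0.163 − 0.1089 = -0.2719; denominator = 1 − 0.1089 = 0.8911
φ_{22} = -0.2719 / 0.8911 = -0.305

-0.305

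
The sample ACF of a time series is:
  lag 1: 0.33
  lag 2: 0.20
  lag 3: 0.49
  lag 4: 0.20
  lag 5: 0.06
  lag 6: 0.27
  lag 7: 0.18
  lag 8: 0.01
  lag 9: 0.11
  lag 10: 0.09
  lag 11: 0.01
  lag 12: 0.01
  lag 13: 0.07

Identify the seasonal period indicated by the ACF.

3

The largest autocorrelation is r_3 = 0.49; the remaining lags stay at or below 0.33. The elevated value at lag 1 (0.33), dropping to 0.20 at lag 2, reflects decaying short-term dependence rather than seasonality.
The dominant spike at lag 3 indicates a seasonal period of 3.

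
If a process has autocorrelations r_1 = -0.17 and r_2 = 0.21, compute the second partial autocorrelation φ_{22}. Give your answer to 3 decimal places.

0.186

φ_{22} = (r_2 − r_1²) / (1 − r_1²)
r_1² = (-0.17)² = 0.0289
Numerator = 0.21 − 0.0289 = 0.1811; denominator = 1 − 0.0289 = 0.9711
φ_{22} = 0.1811 / 0.9711 = 0.186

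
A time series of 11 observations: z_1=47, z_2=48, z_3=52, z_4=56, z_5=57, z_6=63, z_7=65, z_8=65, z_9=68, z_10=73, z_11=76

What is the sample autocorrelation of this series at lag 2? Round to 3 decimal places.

Mean z̄ = (47 + 48 + 52 + 56 + 57 + 63 + 65 + 65 + 68 + 73 + 76)/11 = 60.9091
Numerator Σ_{t=1}^{9}(z_t−z̄)(z_{t+2}−z̄) = 389.8926
Denominator Σ(z_t−z̄)² = 940.9091
r_2 = 389.8926 / 940.9091 = 0.414

0.414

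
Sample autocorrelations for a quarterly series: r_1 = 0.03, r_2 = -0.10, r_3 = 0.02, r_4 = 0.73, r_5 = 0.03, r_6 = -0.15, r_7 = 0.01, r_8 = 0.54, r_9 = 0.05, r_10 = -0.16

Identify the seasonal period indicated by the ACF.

The largest autocorrelation is r_4 = 0.73, with a weaker echo at lag 8 (0.54); the remaining lags stay at or below 0.05.
The dominant spike at lag 4 indicates a seasonal period of 4.

4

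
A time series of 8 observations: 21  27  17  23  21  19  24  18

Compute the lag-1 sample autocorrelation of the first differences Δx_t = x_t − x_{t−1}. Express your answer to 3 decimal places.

First differences Δx: 6, -10, 6, -2, -2, 5, -6
Mean of differences = -0.4286
Numerator Σ(Δx_t−Δx̄)(Δx_{t+1}−Δx̄) = -169.4694
Denominator Σ(Δx_t−Δx̄)² = 239.7143
r_1(Δx) = -169.4694 / 239.7143 = -0.707

-0.707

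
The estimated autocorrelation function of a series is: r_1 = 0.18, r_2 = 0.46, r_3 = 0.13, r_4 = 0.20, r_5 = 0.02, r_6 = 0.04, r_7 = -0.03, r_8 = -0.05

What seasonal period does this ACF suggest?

The largest autocorrelation is r_2 = 0.46, with a weaker echo at lag 4 (0.20); the remaining lags stay at or below 0.18.
The dominant spike at lag 2 indicates a seasonal period of 2.

2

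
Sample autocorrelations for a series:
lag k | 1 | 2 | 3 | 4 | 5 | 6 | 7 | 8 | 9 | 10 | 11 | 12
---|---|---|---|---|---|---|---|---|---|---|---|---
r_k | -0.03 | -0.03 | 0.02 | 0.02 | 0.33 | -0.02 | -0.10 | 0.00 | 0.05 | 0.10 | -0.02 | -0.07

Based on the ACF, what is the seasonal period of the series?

5

The largest autocorrelation is r_5 = 0.33; the remaining lags stay at or below 0.10.
The dominant spike at lag 5 indicates a seasonal period of 5.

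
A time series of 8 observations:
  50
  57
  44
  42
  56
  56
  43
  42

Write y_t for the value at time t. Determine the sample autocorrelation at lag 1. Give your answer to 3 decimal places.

Mean ȳ = (50 + 57 + 44 + 42 + 56 + 56 + 43 + 42)/8 = 48.7500
Numerator Σ_{t=1}^{7}(y_t−ȳ)(y_{t+1}−ȳ) = 3.9375
Denominator Σ(y_t−ȳ)² = 321.5000
r_1 = 3.9375 / 321.5000 = 0.012

0.012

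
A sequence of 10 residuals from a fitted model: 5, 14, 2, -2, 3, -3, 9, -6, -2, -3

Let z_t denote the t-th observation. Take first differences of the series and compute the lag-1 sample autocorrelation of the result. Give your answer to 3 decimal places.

-0.648

First differences Δz: 9, -12, -4, 5, -6, 12, -15, 4, -1
Mean of differences = -0.8889
Numerator Σ(Δz_t−Δz̄)(Δz_{t+1}−Δz̄) = -441.0123
Denominator Σ(Δz_t−Δz̄)² = 680.8889
r_1(Δz) = -441.0123 / 680.8889 = -0.648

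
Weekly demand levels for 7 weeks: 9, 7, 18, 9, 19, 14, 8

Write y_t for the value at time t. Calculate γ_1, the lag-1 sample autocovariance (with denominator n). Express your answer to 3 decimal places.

Mean ȳ = (9 + 7 + 18 + 9 + 19 + 14 + 8)/7 = 12.0000
Deviations: -3.0000, -5.0000, 6.0000, -3.0000, 7.0000, 2.0000, -4.0000
Σ_{t=1}^{6}(y_t−ȳ)(y_{t+1}−ȳ) = -48.0000
γ_1 = -48.0000 / 7 = -6.857

-6.857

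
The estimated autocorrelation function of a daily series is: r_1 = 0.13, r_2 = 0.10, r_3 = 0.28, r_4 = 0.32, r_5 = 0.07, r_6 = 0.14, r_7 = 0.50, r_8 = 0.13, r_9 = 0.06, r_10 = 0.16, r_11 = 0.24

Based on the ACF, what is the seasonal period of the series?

7

The largest autocorrelation is r_7 = 0.50; the remaining lags stay at or below 0.32.
The dominant spike at lag 7 indicates a seasonal period of 7.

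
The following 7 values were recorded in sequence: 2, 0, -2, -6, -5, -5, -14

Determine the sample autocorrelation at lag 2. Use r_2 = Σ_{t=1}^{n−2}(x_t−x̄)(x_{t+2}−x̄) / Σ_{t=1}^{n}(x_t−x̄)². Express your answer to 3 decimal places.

0.084

Mean x̄ = (2 + 0 − 2 − 6 − 5 − 5 − 14)/7 = -4.2857
Numerator Σ_{t=1}^{5}(x_t−x̄)(x_{t+2}−x̄) = 13.5510
Denominator Σ(x_t−x̄)² = 161.4286
r_2 = 13.5510 / 161.4286 = 0.084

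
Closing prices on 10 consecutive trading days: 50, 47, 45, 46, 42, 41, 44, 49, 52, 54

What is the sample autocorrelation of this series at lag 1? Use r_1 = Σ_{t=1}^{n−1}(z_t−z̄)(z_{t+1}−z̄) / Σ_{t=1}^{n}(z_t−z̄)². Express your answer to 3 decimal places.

0.580

Mean z̄ = (50 + 47 + 45 + 46 + 42 + 41 + 44 + 49 + 52 + 54)/10 = 47.0000
Numerator Σ_{t=1}^{9}(z_t−z̄)(z_{t+1}−z̄) = 94.0000
Denominator Σ(z_t−z̄)² = 162.0000
r_1 = 94.0000 / 162.0000 = 0.580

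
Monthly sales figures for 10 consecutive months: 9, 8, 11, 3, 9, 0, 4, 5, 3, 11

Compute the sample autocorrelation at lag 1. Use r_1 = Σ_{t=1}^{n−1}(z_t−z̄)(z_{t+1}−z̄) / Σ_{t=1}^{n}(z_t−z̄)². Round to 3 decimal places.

Mean z̄ = (9 + 8 + 11 + 3 + 9 + 0 + 4 + 5 + 3 + 11)/10 = 6.3000
Numerator Σ_{t=1}^{9}(z_t−z̄)(z_{t+1}−z̄) = -22.5900
Denominator Σ(z_t−z̄)² = 130.1000
r_1 = -22.5900 / 130.1000 = -0.174

-0.174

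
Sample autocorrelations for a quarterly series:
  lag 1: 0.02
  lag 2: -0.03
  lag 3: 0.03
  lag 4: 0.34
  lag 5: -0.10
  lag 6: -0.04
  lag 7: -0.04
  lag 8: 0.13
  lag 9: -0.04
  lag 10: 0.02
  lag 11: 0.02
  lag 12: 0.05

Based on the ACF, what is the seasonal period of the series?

4

The largest autocorrelation is r_4 = 0.34; the remaining lags stay at or below 0.13.
The dominant spike at lag 4 indicates a seasonal period of 4.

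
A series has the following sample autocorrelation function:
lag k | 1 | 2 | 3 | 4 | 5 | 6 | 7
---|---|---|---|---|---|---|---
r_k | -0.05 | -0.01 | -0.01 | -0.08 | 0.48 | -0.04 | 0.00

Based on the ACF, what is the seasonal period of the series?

The largest autocorrelation is r_5 = 0.48; the remaining lags stay at or below 0.00.
The dominant spike at lag 5 indicates a seasonal period of 5.

5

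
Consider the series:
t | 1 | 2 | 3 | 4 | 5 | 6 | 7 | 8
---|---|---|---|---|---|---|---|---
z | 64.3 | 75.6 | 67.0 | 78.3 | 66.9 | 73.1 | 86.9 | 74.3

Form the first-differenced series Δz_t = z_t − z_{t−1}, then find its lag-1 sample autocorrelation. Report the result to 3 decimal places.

-0.601

First differences Δz: 11.3, -8.6, 11.3, -11.4, 6.2, 13.8, -12.6
Mean of differences = 1.4286
Numerator Σ(Δz_t−Δz̄)(Δz_{t+1}−Δz̄) = -500.3637
Denominator Σ(Δz_t−Δz̄)² = 832.6543
r_1(Δz) = -500.3637 / 832.6543 = -0.601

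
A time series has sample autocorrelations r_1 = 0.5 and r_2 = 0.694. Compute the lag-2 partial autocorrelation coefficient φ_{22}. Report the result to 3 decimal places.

0.592

φ_{22} = (r_2 − r_1²) / (1 − r_1²)
r_1² = (0.5)² = 0.25
Numerator = 0.694 − 0.2500 = 0.4440; denominator = 1 − 0.2500 = 0.7500
φ_{22} = 0.4440 / 0.7500 = 0.592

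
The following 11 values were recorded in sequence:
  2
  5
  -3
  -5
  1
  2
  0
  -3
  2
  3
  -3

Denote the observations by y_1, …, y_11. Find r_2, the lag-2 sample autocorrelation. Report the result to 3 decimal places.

-0.652

Mean ȳ = (2 + 5 − 3 − 5 + 1 + 2 + 0 − 3 + 2 + 3 − 3)/11 = 0.0909
Numerator Σ_{t=1}^{9}(y_t−ȳ)(y_{t+2}−ȳ) = -64.4711
Denominator Σ(y_t−ȳ)² = 98.9091
r_2 = -64.4711 / 98.9091 = -0.652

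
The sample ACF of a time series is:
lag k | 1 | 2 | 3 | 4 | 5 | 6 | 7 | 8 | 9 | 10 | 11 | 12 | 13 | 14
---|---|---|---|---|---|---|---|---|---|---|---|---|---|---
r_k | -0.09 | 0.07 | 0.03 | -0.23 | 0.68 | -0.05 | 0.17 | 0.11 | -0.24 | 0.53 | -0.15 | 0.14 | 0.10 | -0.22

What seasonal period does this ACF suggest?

5

The largest autocorrelation is r_5 = 0.68, with a weaker echo at lag 10 (0.53); the remaining lags stay at or below 0.17.
The dominant spike at lag 5 indicates a seasonal period of 5.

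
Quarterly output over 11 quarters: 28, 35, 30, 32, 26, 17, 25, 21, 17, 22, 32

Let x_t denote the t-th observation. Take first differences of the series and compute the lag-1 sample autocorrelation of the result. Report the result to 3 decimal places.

First differences Δx: 7, -5, 2, -6, -9, 8, -4, -4, 5, 10
Mean of differences = 0.4000
Numerator Σ(Δx_t−Δx̄)(Δx_{t+1}−Δx̄) = -55.9600
Denominator Σ(Δx_t−Δx̄)² = 414.4000
r_1(Δx) = -55.9600 / 414.4000 = -0.135

-0.135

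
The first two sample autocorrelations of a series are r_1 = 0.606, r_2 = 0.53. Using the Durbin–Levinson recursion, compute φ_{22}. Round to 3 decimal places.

0.257

φ_{22} = (r_2 − r_1²) / (1 − r_1²)
r_1² = (0.606)² = 0.367236
Numerator = 0.53 − 0.3672 = 0.1628; denominator = 1 − 0.3672 = 0.6328
φ_{22} = 0.1628 / 0.6328 = 0.257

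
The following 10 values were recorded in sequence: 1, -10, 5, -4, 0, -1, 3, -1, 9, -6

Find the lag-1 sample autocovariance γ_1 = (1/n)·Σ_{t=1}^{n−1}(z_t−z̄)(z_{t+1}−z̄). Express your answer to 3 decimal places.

Mean z̄ = (1 − 10 + 5 − 4 + 0 − 1 + 3 − 1 + 9 − 6)/10 = -0.4000
Σ_{t=1}^{9}(z_t−z̄)(z_{t+1}−z̄) = -148.7600
γ_1 = -148.7600 / 10 = -14.876

-14.876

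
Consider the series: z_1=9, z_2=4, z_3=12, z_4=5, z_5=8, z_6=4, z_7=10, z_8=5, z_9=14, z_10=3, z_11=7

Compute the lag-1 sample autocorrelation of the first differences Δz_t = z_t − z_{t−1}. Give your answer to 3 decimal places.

-0.841

First differences Δz: -5, 8, -7, 3, -4, 6, -5, 9, -11, 4
Mean of differences = -0.2000
Numerator Σ(Δz_t−Δz̄)(Δz_{t+1}−Δz̄) = -371.2400
Denominator Σ(Δz_t−Δz̄)² = 441.6000
r_1(Δz) = -371.2400 / 441.6000 = -0.841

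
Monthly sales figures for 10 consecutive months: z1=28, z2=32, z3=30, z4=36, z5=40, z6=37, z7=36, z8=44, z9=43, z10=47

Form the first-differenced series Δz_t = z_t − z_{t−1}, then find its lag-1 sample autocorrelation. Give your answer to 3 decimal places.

First differences Δz: 4, -2, 6, 4, -3, -1, 8, -1, 4
Mean of differences = 2.1111
Numerator Σ(Δz_t−Δz̄)(Δz_{t+1}−Δz̄) = -52.6790
Denominator Σ(Δz_t−Δz̄)² = 122.8889
r_1(Δz) = -52.6790 / 122.8889 = -0.429

-0.429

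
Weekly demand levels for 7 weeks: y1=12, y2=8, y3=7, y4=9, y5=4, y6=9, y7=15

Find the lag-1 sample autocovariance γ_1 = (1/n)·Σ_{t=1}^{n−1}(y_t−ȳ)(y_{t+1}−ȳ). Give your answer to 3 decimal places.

0.017

Mean ȳ = (12 + 8 + 7 + 9 + 4 + 9 + 15)/7 = 9.1429
Σ_{t=1}^{6}(y_t−ȳ)(y_{t+1}−ȳ) = 0.1224
γ_1 = 0.1224 / 7 = 0.017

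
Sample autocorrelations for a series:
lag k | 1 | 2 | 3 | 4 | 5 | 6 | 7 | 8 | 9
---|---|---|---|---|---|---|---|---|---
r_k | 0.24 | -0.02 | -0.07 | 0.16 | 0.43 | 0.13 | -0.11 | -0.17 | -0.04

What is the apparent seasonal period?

The largest autocorrelation is r_5 = 0.43; the remaining lags stay at or below 0.24.
The dominant spike at lag 5 indicates a seasonal period of 5.

5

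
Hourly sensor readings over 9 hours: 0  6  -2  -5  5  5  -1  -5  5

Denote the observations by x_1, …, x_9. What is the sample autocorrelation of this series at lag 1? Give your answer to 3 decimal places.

Mean x̄ = (0 + 6 − 2 − 5 + 5 + 5 − 1 − 5 + 5)/9 = 0.8889
Numerator Σ_{t=1}^{8}(x_t−x̄)(x_{t+1}−x̄) = -30.4568
Denominator Σ(x_t−x̄)² = 158.8889
r_1 = -30.4568 / 158.8889 = -0.192

-0.192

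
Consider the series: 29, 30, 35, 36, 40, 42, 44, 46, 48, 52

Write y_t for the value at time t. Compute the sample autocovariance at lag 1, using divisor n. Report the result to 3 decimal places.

Mean ȳ = (29 + 30 + 35 + 36 + 40 + 42 + 44 + 46 + 48 + 52)/10 = 40.2000
Σ_{t=1}^{9}(y_t−ȳ)(y_{t+1}−ȳ) = 355.7600
γ_1 = 355.7600 / 10 = 35.576

35.576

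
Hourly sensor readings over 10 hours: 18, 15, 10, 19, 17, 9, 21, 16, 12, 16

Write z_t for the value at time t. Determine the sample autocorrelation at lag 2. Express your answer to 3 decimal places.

-0.447

Mean z̄ = (18 + 15 + 10 + 19 + 17 + 9 + 21 + 16 + 12 + 16)/10 = 15.3000
Numerator Σ_{t=1}^{8}(z_t−z̄)(z_{t+2}−z̄) = -60.7800
Denominator Σ(z_t−z̄)² = 136.1000
r_2 = -60.7800 / 136.1000 = -0.447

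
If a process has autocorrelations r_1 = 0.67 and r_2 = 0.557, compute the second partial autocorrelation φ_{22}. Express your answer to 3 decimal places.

φ_{22} = (r_2 − r_1²) / (1 − r_1²)
r_1² = (0.67)² = 0.4489
Numerator = 0.557 − 0.4489 = 0.1081; denominator = 1 − 0.4489 = 0.5511
φ_{22} = 0.1081 / 0.5511 = 0.196

0.196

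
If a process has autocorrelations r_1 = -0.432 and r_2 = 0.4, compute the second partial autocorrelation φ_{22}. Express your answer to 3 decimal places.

0.262

φ_{22} = (r_2 − r_1²) / (1 − r_1²)
r_1² = (-0.432)² = 0.186624
Numerator = 0.4 − 0.1866 = 0.2134; denominator = 1 − 0.1866 = 0.8134
φ_{22} = 0.2134 / 0.8134 = 0.262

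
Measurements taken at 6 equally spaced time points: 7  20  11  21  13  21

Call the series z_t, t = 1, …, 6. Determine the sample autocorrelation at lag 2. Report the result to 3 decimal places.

0.582

Mean z̄ = (7 + 20 + 11 + 21 + 13 + 21)/6 = 15.5000
Deviations from mean: -8.5000, 4.5000, -4.5000, 5.5000, -2.5000, 5.5000
Σ(z_t−z̄)(z_{t+2}−z̄) = (38.2500) + (24.7500) + (11.2500) + (30.2500) = 104.5000
Denominator Σ(z_t−z̄)² = 179.5000
r_2 = 104.5000 / 179.5000 = 0.582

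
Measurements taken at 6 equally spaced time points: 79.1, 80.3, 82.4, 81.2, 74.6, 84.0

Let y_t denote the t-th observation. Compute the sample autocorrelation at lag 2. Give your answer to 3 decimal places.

-0.209

Mean ȳ = (79.1 + 80.3 + 82.4 + 81.2 + 74.6 + 84.0)/6 = 80.2667
Deviations from mean: -1.1667, 0.0333, 2.1333, 0.9333, -5.6667, 3.7333
Σ(y_t−ȳ)(y_{t+2}−ȳ) = (-2.4889) + (0.0311) + (-12.0889) + (3.4844) = -11.0622
Denominator Σ(y_t−ȳ)² = 52.8333
r_2 = -11.0622 / 52.8333 = -0.209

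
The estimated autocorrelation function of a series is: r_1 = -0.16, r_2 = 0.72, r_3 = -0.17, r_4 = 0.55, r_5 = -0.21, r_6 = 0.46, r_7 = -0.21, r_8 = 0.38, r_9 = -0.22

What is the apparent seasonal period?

The largest autocorrelation is r_2 = 0.72, with weaker echoes at lags 4 (0.55), 6 (0.46) and 8 (0.38); the remaining lags stay at or below -0.16.
The dominant spike at lag 2 indicates a seasonal period of 2.

2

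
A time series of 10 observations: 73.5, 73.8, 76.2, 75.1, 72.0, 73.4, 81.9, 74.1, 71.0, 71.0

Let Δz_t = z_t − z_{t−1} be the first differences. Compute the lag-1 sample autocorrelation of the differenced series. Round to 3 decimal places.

First differences Δz: 0.3, 2.4, -1.1, -3.1, 1.4, 8.5, -7.8, -3.1, 0.0
Mean of differences = -0.2778
Numerator Σ(Δz_t−Δz̄)(Δz_{t+1}−Δz̄) = -33.9249
Denominator Σ(Δz_t−Δz̄)² = 160.6356
r_1(Δz) = -33.9249 / 160.6356 = -0.211

-0.211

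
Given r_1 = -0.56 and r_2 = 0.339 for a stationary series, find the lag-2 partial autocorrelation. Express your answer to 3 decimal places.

φ_{22} = (r_2 − r_1²) / (1 − r_1²)
r_1² = (-0.56)² = 0.3136
Numerator = 0.339 − 0.3136 = 0.0254; denominator = 1 − 0.3136 = 0.6864
φ_{22} = 0.0254 / 0.6864 = 0.037

0.037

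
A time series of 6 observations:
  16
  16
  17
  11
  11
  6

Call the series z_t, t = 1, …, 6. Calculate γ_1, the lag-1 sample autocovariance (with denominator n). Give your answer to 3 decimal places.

Mean z̄ = (16 + 16 + 17 + 11 + 11 + 6)/6 = 12.8333
Σ_{t=1}^{5}(z_t−z̄)(z_{t+1}−z̄) = 31.4722
γ_1 = 31.4722 / 6 = 5.245

5.245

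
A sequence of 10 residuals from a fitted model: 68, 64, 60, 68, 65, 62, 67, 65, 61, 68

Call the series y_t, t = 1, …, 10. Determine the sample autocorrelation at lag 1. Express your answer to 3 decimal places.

Mean ȳ = (68 + 64 + 60 + 68 + 65 + 62 + 67 + 65 + 61 + 68)/10 = 64.8000
Numerator Σ_{t=1}^{9}(y_t−ȳ)(y_{t+1}−ȳ) = -32.6400
Denominator Σ(y_t−ȳ)² = 81.6000
r_1 = -32.6400 / 81.6000 = -0.400

-0.400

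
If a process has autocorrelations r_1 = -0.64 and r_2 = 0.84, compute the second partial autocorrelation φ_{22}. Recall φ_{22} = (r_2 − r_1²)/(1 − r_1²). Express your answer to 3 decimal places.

φ_{22} = (r_2 − r_1²) / (1 − r_1²)
r_1² = (-0.64)² = 0.4096
Numerator = 0.84 − 0.4096 = 0.4304; denominator = 1 − 0.4096 = 0.5904
φ_{22} = 0.4304 / 0.5904 = 0.729

0.729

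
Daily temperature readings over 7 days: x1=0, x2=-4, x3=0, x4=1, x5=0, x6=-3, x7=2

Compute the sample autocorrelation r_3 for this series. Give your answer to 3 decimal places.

0.057

Mean x̄ = (0 − 4 + 0 + 1 + 0 − 3 + 2)/7 = -0.5714
Deviations from mean: 0.5714, -3.4286, 0.5714, 1.5714, 0.5714, -2.4286, 2.5714
Numerator Σ_{t=1}^{4}(x_t−x̄)(x_{t+3}−x̄) = 1.5918
Denominator Σ(x_t−x̄)² = 27.7143
r_3 = 1.5918 / 27.7143 = 0.057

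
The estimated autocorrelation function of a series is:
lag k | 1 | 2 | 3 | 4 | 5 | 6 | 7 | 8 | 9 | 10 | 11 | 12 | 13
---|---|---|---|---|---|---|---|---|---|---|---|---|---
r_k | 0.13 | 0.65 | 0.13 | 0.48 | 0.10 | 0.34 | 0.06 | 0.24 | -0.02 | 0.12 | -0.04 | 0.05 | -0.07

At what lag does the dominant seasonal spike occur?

The largest autocorrelation is r_2 = 0.65, with weaker echoes at lags 4 (0.48), 6 (0.34) and 8 (0.24); the remaining lags stay at or below 0.13.
The dominant spike at lag 2 indicates a seasonal period of 2.

2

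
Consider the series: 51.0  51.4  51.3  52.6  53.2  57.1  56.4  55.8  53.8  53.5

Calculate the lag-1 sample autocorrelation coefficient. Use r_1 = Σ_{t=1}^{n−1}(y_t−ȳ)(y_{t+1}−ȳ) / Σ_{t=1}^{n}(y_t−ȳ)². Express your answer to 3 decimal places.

0.661

Mean ȳ = (51.0 + 51.4 + 51.3 + 52.6 + 53.2 + 57.1 + 56.4 + 55.8 + 53.8 + 53.5)/10 = 53.6100
Numerator Σ_{t=1}^{9}(y_t−ȳ)(y_{t+1}−ȳ) = 28.4319
Denominator Σ(y_t−ȳ)² = 43.0290
r_1 = 28.4319 / 43.0290 = 0.661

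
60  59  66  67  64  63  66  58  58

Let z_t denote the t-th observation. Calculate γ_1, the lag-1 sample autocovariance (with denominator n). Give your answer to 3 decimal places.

Mean z̄ = (60 + 59 + 66 + 67 + 64 + 63 + 66 + 58 + 58)/9 = 62.3333
Σ_{t=1}^{8}(z_t−z̄)(z_{t+1}−z̄) = 26.8889
γ_1 = 26.8889 / 9 = 2.988

2.988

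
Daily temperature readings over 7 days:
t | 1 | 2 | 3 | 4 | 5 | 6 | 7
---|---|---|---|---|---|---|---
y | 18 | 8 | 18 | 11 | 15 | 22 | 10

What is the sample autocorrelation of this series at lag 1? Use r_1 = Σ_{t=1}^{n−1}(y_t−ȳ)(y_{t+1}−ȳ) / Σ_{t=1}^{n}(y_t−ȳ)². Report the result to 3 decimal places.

-0.575

Mean ȳ = (18 + 8 + 18 + 11 + 15 + 22 + 10)/7 = 14.5714
Σ(y_t−ȳ)(y_{t+1}−ȳ) = (-22.5306) + (-22.5306) + (-12.2449) + (-1.5306) + (3.1837) + (-33.9592) = -89.6122
Denominator Σ(y_t−ȳ)² = 155.7143
r_1 = -89.6122 / 155.7143 = -0.575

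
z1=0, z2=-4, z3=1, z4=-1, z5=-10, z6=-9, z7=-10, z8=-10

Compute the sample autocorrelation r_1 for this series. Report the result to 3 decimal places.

0.469

Mean z̄ = (0 − 4 + 1 − 1 − 10 − 9 − 10 − 10)/8 = -5.3750
Deviations from mean: 5.3750, 1.3750, 6.3750, 4.3750, -4.6250, -3.6250, -4.6250, -4.6250
Numerator Σ_{t=1}^{7}(z_t−z̄)(z_{t+1}−z̄) = 78.7344
Denominator Σ(z_t−z̄)² = 167.8750
r_1 = 78.7344 / 167.8750 = 0.469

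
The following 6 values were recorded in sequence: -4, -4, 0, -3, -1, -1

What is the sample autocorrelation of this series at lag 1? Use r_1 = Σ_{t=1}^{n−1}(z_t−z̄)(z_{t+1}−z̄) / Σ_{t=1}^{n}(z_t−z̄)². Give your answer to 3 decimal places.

-0.137

Mean z̄ = (-4 − 4 + 0 − 3 − 1 − 1)/6 = -2.1667
Σ(z_t−z̄)(z_{t+1}−z̄) = (3.3611) + (-3.9722) + (-1.8056) + (-0.9722) + (1.3611) = -2.0278
Denominator Σ(z_t−z̄)² = 14.8333
r_1 = -2.0278 / 14.8333 = -0.137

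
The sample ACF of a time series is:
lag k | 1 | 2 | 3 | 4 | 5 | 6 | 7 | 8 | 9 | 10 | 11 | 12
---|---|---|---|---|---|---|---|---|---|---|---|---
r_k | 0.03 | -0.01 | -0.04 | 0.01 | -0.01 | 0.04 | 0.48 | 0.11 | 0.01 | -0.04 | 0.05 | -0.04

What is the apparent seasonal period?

The largest autocorrelation is r_7 = 0.48; the remaining lags stay at or below 0.11.
The dominant spike at lag 7 indicates a seasonal period of 7.

7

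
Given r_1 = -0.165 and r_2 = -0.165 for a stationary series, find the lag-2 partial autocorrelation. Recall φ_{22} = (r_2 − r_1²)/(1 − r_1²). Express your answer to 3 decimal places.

-0.198

φ_{22} = (r_2 − r_1²) / (1 − r_1²)
r_1² = (-0.165)² = 0.027225
Numerator = -0.165 − 0.0272 = -0.1922; denominator = 1 − 0.0272 = 0.9728
φ_{22} = -0.1922 / 0.9728 = -0.198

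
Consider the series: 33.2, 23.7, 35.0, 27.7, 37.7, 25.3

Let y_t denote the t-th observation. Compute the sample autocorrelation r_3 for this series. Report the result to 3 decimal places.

Mean ȳ = (33.2 + 23.7 + 35.0 + 27.7 + 37.7 + 25.3)/6 = 30.4333
Deviations from mean: 2.7667, -6.7333, 4.5667, -2.7333, 7.2667, -5.1333
Numerator Σ_{t=1}^{3}(y_t−ȳ)(y_{t+3}−ȳ) = -79.9333
Denominator Σ(y_t−ȳ)² = 160.4733
r_3 = -79.9333 / 160.4733 = -0.498

-0.498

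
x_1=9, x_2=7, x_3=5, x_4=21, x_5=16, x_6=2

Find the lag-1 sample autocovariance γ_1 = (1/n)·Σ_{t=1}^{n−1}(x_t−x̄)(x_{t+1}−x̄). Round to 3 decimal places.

Mean x̄ = (9 + 7 + 5 + 21 + 16 + 2)/6 = 10.0000
Deviations: -1.0000, -3.0000, -5.0000, 11.0000, 6.0000, -8.0000
Σ_{t=1}^{5}(x_t−x̄)(x_{t+1}−x̄) = -19.0000
γ_1 = -19.0000 / 6 = -3.167

-3.167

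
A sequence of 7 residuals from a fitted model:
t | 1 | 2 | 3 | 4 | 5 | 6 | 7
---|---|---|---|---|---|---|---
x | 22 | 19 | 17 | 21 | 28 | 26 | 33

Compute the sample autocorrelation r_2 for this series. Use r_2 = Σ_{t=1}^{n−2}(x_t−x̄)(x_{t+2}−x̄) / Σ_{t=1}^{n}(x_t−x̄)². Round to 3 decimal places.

Mean x̄ = (22 + 19 + 17 + 21 + 28 + 26 + 33)/7 = 23.7143
Deviations from mean: -1.7143, -4.7143, -6.7143, -2.7143, 4.2857, 2.2857, 9.2857
Σ(x_t−x̄)(x_{t+2}−x̄) = (11.5102) + (12.7959) + (-28.7755) + (-6.2041) + (39.7959) = 29.1224
Denominator Σ(x_t−x̄)² = 187.4286
r_2 = 29.1224 / 187.4286 = 0.155

0.155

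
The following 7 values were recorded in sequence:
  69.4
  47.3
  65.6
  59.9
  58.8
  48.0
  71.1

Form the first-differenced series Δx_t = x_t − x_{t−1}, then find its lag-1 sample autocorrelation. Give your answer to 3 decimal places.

First differences Δx: -22.1, 18.3, -5.7, -1.1, -10.8, 23.1
Mean of differences = 0.2833
Numerator Σ(Δx_t−Δx̄)(Δx_{t+1}−Δx̄) = -740.3486
Denominator Σ(Δx_t−Δx̄)² = 1506.7683
r_1(Δx) = -740.3486 / 1506.7683 = -0.491

-0.491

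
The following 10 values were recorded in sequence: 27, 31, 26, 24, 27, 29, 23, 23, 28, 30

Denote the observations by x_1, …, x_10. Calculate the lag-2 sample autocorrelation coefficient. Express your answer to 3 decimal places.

Mean x̄ = (27 + 31 + 26 + 24 + 27 + 29 + 23 + 23 + 28 + 30)/10 = 26.8000
Numerator Σ_{t=1}^{8}(x_t−x̄)(x_{t+2}−x̄) = -44.0800
Denominator Σ(x_t−x̄)² = 71.6000
r_2 = -44.0800 / 71.6000 = -0.616

-0.616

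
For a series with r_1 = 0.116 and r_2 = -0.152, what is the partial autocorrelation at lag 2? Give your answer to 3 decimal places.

φ_{22} = (r_2 − r_1²) / (1 − r_1²)
r_1² = (0.116)² = 0.013456
Numerator = -0.152 − 0.0135 = -0.1655; denominator = 1 − 0.0135 = 0.9865
φ_{22} = -0.1655 / 0.9865 = -0.168

-0.168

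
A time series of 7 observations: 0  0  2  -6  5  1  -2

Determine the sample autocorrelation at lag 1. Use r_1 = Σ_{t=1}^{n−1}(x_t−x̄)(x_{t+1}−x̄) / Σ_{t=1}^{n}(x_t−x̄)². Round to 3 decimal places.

-0.557

Mean x̄ = (0 + 0 + 2 − 6 + 5 + 1 − 2)/7 = 0.0000
Deviations from mean: 0.0000, 0.0000, 2.0000, -6.0000, 5.0000, 1.0000, -2.0000
Numerator Σ_{t=1}^{6}(x_t−x̄)(x_{t+1}−x̄) = -39.0000
Denominator Σ(x_t−x̄)² = 70.0000
r_1 = -39.0000 / 70.0000 = -0.557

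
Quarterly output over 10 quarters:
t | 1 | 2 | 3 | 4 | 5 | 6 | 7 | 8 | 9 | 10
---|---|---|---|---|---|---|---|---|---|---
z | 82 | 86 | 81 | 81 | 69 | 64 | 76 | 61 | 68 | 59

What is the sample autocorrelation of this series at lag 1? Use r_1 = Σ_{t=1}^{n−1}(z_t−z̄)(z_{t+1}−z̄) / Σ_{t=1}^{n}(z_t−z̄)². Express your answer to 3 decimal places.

0.420

Mean z̄ = (82 + 86 + 81 + 81 + 69 + 64 + 76 + 61 + 68 + 59)/10 = 72.7000
Numerator Σ_{t=1}^{9}(z_t−z̄)(z_{t+1}−z̄) = 356.5100
Denominator Σ(z_t−z̄)² = 848.1000
r_1 = 356.5100 / 848.1000 = 0.420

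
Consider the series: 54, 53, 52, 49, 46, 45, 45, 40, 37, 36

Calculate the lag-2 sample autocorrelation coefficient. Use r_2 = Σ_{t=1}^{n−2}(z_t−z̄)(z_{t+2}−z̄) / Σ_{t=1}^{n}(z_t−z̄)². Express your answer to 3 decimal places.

0.375

Mean z̄ = (54 + 53 + 52 + 49 + 46 + 45 + 45 + 40 + 37 + 36)/10 = 45.7000
Numerator Σ_{t=1}^{8}(z_t−z̄)(z_{t+2}−z̄) = 141.1200
Denominator Σ(z_t−z̄)² = 376.1000
r_2 = 141.1200 / 376.1000 = 0.375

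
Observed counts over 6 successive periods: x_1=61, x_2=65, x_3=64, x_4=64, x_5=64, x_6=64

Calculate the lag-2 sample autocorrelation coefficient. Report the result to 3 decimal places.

-0.024

Mean x̄ = (61 + 65 + 64 + 64 + 64 + 64)/6 = 63.6667
Deviations from mean: -2.6667, 1.3333, 0.3333, 0.3333, 0.3333, 0.3333
Σ(x_t−x̄)(x_{t+2}−x̄) = (-0.8889) + (0.4444) + (0.1111) + (0.1111) = -0.2222
Denominator Σ(x_t−x̄)² = 9.3333
r_2 = -0.2222 / 9.3333 = -0.024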